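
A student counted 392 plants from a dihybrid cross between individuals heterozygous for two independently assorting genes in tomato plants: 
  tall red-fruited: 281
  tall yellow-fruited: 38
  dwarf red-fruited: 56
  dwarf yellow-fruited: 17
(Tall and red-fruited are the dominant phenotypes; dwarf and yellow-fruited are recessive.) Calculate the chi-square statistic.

A dihybrid F₂ with independent assortment and complete dominance at both loci gives a 9:3:3:1 phenotypic ratio.
Expected counts for N = 392 under a 9:3:3:1 ratio (total parts = 16):
  tall red-fruited: 392 × 9/16 = 220.5
  tall yellow-fruited: 392 × 3/16 = 73.5
  dwarf red-fruited: 392 × 3/16 = 73.5
  dwarf yellow-fruited: 392 × 1/16 = 24.5
χ² = Σ (O − E)² / E
  tall red-fruited: (281 − 220.5)² / 220.5 = 16.5998
  tall yellow-fruited: (38 − 73.5)² / 73.5 = 17.1463
  dwarf red-fruited: (56 − 73.5)² / 73.5 = 4.1667
  dwarf yellow-fruited: (17 − 24.5)² / 24.5 = 2.2959
χ² = 16.5998 + 17.1463 + 4.1667 + 2.2959 = 40.2087 ≈ 40.209

40.209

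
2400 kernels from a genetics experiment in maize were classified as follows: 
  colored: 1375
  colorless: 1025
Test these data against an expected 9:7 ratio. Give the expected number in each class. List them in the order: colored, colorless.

1350, 1050

Expected counts for N = 2400 under a 9:7 ratio (total parts = 16):
  colored: 2400 × 9/16 = 1350
  colorless: 2400 × 7/16 = 1050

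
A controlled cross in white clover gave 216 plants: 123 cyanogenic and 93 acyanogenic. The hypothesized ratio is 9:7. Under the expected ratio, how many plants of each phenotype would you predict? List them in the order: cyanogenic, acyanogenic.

121.5, 94.5

Expected counts for N = 216 under a 9:7 ratio (total parts = 16):
  cyanogenic: 216 × 9/16 = 121.5
  acyanogenic: 216 × 7/16 = 94.5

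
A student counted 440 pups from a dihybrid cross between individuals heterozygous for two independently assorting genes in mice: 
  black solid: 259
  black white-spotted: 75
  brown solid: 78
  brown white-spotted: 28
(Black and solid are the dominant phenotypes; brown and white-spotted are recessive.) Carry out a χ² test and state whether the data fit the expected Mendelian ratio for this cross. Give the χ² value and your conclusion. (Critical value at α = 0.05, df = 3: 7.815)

1.471; consistent

A dihybrid F₂ with independent assortment and complete dominance at both loci gives a 9:3:3:1 phenotypic ratio.
Total ratio parts = 16. Expected numbers out of 440:
  black solid: 440 × 9/16 = 247.5
  black white-spotted: 440 × 3/16 = 82.5
  brown solid: 440 × 3/16 = 82.5
  brown white-spotted: 440 × 1/16 = 27.5
χ² = Σ (O − E)² / E
  black solid: (259 − 247.5)² / 247.5 = 0.5343
  black white-spotted: (75 − 82.5)² / 82.5 = 0.6818
  brown solid: (78 − 82.5)² / 82.5 = 0.2455
  brown white-spotted: (28 − 27.5)² / 27.5 = 0.0091
χ² = 0.5343 + 0.6818 + 0.2455 + 0.0091 = 1.4707 ≈ 1.471
Degrees of freedom = 4 − 1 = 3; critical value at α = 0.05 is 7.815.
Since 1.471 < 7.815, we fail to reject the null hypothesis — the data are consistent with the 9:3:3:1 ratio.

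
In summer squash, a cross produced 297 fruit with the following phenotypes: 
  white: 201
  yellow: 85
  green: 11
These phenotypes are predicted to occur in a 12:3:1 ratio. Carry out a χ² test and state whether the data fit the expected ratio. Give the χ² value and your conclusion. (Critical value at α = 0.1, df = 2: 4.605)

Total ratio parts = 16. Expected numbers out of 297:
  white: 297 × 12/16 = 222.75
  yellow: 297 × 3/16 = 55.6875
  green: 297 × 1/16 = 18.5625
χ² = Σ (O − E)² / E
  white: (201 − 222.75)² / 222.75 = 2.1237
  yellow: (85 − 55.6875)² / 55.6875 = 15.4294
  green: (11 − 18.5625)² / 18.5625 = 3.0810
χ² = 2.1237 + 15.4294 + 3.0810 = 20.6341 ≈ 20.634
Degrees of freedom = 3 − 1 = 2; critical value at α = 0.1 is 4.605.
Since 20.634 > 4.605, we reject the null hypothesis — the data do not fit the 12:3:1 ratio.

20.634; not consistent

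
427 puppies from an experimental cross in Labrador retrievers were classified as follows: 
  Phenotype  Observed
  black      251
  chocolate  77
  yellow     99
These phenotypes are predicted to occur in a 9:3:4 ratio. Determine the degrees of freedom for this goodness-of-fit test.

A goodness-of-fit test with 3 phenotype classes has df = 3 − 1 = 2.

2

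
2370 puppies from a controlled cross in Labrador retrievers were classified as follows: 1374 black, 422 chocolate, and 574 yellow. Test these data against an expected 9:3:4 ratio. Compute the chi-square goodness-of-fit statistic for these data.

Total ratio parts = 16. Expected numbers out of 2370:
  black: 2370 × 9/16 = 1333.125
  chocolate: 2370 × 3/16 = 444.375
  yellow: 2370 × 4/16 = 592.5
χ² = Σ (O − E)² / E
  black: (1374 − 1333.125)² / 1333.125 = 1.2533
  chocolate: (422 − 444.375)² / 444.375 = 1.1266
  yellow: (574 − 592.5)² / 592.5 = 0.5776
χ² = 1.2533 + 1.1266 + 0.5776 = 2.9575 ≈ 2.958

2.958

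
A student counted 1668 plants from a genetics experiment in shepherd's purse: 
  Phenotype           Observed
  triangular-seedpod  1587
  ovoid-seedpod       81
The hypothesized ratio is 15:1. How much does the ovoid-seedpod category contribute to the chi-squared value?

The 15:1 ratio has 16 parts, so with N = 1668 the expected counts are:
  triangular-seedpod: 1668 × 15/16 = 1563.75
  ovoid-seedpod: 1668 × 1/16 = 104.25
Contribution of ovoid-seedpod: (81 − 104.25)² / 104.25 = 5.1853

5.185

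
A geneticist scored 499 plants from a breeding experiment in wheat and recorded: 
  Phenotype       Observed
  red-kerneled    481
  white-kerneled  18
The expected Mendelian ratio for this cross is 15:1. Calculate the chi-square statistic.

5.948

The 15:1 ratio has 16 parts, so with N = 499 the expected counts are:
  red-kerneled: 499 × 15/16 = 467.8125
  white-kerneled: 499 × 1/16 = 31.1875
χ² = Σ (O − E)² / E
  red-kerneled: (481 − 467.8125)² / 467.8125 = 0.3718
  white-kerneled: (18 − 31.1875)² / 31.1875 = 5.5763
χ² = 0.3718 + 5.5763 = 5.9481 ≈ 5.948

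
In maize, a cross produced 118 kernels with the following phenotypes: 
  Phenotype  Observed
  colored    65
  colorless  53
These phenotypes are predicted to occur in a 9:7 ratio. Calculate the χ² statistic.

Total ratio parts = 16. Expected numbers out of 118:
  colored: 118 × 9/16 = 66.375
  colorless: 118 × 7/16 = 51.625
χ² = Σ (O − E)² / E
  colored: (65 − 66.375)² / 66.375 = 0.0285
  colorless: (53 − 51.625)² / 51.625 = 0.0366
χ² = 0.0285 + 0.0366 = 0.0651 ≈ 0.065

0.065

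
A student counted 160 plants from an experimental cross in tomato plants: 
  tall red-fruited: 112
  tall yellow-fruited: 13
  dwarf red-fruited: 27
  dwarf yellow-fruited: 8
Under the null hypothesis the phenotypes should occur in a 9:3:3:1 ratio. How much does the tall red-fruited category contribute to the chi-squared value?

Under the 9:3:3:1 hypothesis (Σ ratio = 16, N = 160):
  tall red-fruited: 160 × 9/16 = 90
  tall yellow-fruited: 160 × 3/16 = 30
  dwarf red-fruited: 160 × 3/16 = 30
  dwarf yellow-fruited: 160 × 1/16 = 10
Contribution of tall red-fruited: (112 − 90)² / 90 = 5.3778

5.378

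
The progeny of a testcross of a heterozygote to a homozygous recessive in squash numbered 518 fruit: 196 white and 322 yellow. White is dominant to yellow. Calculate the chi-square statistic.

30.649

A testcross of a heterozygote (Aa × aa) gives a 1:1 phenotypic ratio.
Total ratio parts = 2. Expected numbers out of 518:
  white: 518 × 1/2 = 259
  yellow: 518 × 1/2 = 259
χ² = Σ (O − E)² / E
  white: (196 − 259)² / 259 = 15.3243
  yellow: (322 − 259)² / 259 = 15.3243
χ² = 15.3243 + 15.3243 = 30.6486 ≈ 30.649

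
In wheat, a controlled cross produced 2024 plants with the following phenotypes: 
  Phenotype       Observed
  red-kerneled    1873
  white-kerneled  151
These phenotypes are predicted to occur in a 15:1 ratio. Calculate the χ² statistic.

5.061

The 15:1 ratio has 16 parts, so with N = 2024 the expected counts are:
  red-kerneled: 2024 × 15/16 = 1897.5
  white-kerneled: 2024 × 1/16 = 126.5
χ² = Σ (O − E)² / E
  red-kerneled: (1873 − 1897.5)² / 1897.5 = 0.3163
  white-kerneled: (151 − 126.5)² / 126.5 = 4.7451
χ² = 0.3163 + 4.7451 = 5.0614 ≈ 5.061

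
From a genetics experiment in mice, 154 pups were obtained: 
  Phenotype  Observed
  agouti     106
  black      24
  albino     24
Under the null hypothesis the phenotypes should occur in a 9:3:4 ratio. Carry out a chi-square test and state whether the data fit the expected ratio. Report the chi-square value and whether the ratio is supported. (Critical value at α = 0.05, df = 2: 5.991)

10.618; not consistent

The 9:3:4 ratio has 16 parts, so with N = 154 the expected counts are:
  agouti: 154 × 9/16 = 86.625
  black: 154 × 3/16 = 28.875
  albino: 154 × 4/16 = 38.5
χ² = Σ (O − E)² / E
  agouti: (106 − 86.625)² / 86.625 = 4.3335
  black: (24 − 28.875)² / 28.875 = 0.8231
  albino: (24 − 38.5)² / 38.5 = 5.4610
χ² = 4.3335 + 0.8231 + 5.4610 = 10.6176 ≈ 10.618
Degrees of freedom = 3 − 1 = 2; critical value at α = 0.05 is 5.991.
Since 10.618 > 5.991, we reject the null hypothesis — the data do not fit the 9:3:4 ratio.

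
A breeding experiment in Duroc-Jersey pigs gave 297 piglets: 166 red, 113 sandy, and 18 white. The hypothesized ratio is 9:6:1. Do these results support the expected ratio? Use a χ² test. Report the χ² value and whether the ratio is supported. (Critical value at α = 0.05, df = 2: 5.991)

0.048; consistent

Under the 9:6:1 hypothesis (Σ ratio = 16, N = 297):
  red: 297 × 9/16 = 167.0625
  sandy: 297 × 6/16 = 111.375
  white: 297 × 1/16 = 18.5625
χ² = Σ (O − E)² / E
  red: (166 − 167.0625)² / 167.0625 = 0.0068
  sandy: (113 − 111.375)² / 111.375 = 0.0237
  white: (18 − 18.5625)² / 18.5625 = 0.0170
χ² = 0.0068 + 0.0237 + 0.0170 = 0.0475 ≈ 0.048
Degrees of freedom = 3 − 1 = 2; critical value at α = 0.05 is 5.991.
Since 0.048 < 5.991, we fail to reject the null hypothesis — the data are consistent with the 9:6:1 ratio.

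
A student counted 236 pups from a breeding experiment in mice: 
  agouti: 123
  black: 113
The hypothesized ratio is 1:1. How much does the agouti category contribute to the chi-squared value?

Under the 1:1 hypothesis (Σ ratio = 2, N = 236):
  agouti: 236 × 1/2 = 118
  black: 236 × 1/2 = 118
Contribution of agouti: (123 − 118)² / 118 = 0.2119

0.212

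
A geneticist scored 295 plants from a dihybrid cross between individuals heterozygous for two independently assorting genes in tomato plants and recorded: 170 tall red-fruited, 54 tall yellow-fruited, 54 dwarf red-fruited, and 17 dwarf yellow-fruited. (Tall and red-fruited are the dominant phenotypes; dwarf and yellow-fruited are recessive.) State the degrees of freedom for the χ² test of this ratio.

3

A dihybrid F₂ with independent assortment and complete dominance at both loci gives a 9:3:3:1 phenotypic ratio.
A goodness-of-fit test with 4 phenotype classes has df = 4 − 1 = 3.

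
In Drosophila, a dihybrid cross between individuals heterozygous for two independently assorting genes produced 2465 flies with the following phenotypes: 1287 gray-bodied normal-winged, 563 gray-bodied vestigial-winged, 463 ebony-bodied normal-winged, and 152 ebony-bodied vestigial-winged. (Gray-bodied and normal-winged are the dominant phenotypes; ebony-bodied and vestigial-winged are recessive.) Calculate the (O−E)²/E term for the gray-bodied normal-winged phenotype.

7.149

A dihybrid F₂ with independent assortment and complete dominance at both loci gives a 9:3:3:1 phenotypic ratio.
Under the 9:3:3:1 hypothesis (Σ ratio = 16, N = 2465):
  gray-bodied normal-winged: 2465 × 9/16 = 1386.5625
  gray-bodied vestigial-winged: 2465 × 3/16 = 462.1875
  ebony-bodied normal-winged: 2465 × 3/16 = 462.1875
  ebony-bodied vestigial-winged: 2465 × 1/16 = 154.0625
Contribution of gray-bodied normal-winged: (1287 − 1386.5625)² / 1386.5625 = 7.1491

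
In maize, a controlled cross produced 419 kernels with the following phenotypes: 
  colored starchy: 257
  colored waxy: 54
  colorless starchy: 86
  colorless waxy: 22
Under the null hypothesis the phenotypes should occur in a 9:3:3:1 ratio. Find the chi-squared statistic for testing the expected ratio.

Under the 9:3:3:1 hypothesis (Σ ratio = 16, N = 419):
  colored starchy: 419 × 9/16 = 235.6875
  colored waxy: 419 × 3/16 = 78.5625
  colorless starchy: 419 × 3/16 = 78.5625
  colorless waxy: 419 × 1/16 = 26.1875
χ² = Σ (O − E)² / E
  colored starchy: (257 − 235.6875)² / 235.6875 = 1.9272
  colored waxy: (54 − 78.5625)² / 78.5625 = 7.6794
  colorless starchy: (86 − 78.5625)² / 78.5625 = 0.7041
  colorless waxy: (22 − 26.1875)² / 26.1875 = 0.6696
χ² = 1.9272 + 7.6794 + 0.7041 + 0.6696 = 10.9803 ≈ 10.980

10.980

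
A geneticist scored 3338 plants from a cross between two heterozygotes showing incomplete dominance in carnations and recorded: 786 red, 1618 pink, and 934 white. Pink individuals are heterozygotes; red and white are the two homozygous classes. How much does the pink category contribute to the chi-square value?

With incomplete dominance, a heterozygote × heterozygote cross gives a 1:2:1 phenotypic ratio.
Under the 1:2:1 hypothesis (Σ ratio = 4, N = 3338):
  red: 3338 × 1/4 = 834.5
  pink: 3338 × 2/4 = 1669
  white: 3338 × 1/4 = 834.5
Contribution of pink: (1618 − 1669)² / 1669 = 1.5584

1.558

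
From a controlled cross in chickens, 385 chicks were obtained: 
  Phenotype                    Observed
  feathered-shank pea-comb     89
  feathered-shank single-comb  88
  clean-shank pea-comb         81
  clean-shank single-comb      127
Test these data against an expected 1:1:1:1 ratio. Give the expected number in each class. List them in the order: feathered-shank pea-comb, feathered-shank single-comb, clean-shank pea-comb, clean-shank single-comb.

Total ratio parts = 4. Expected numbers out of 385:
  feathered-shank pea-comb: 385 × 1/4 = 96.25
  feathered-shank single-comb: 385 × 1/4 = 96.25
  clean-shank pea-comb: 385 × 1/4 = 96.25
  clean-shank single-comb: 385 × 1/4 = 96.25

96.25, 96.25, 96.25, 96.25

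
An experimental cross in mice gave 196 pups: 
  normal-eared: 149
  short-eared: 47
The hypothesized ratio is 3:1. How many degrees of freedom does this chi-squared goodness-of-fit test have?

1

A goodness-of-fit test with 2 phenotype classes has df = 2 − 1 = 1.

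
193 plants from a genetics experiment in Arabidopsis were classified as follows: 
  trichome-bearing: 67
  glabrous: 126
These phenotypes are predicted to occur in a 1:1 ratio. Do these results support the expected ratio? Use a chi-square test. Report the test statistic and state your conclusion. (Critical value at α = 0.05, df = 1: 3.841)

18.036; not consistent

Total ratio parts = 2. Expected numbers out of 193:
  trichome-bearing: 193 × 1/2 = 96.5
  glabrous: 193 × 1/2 = 96.5
χ² = Σ (O − E)² / E
  trichome-bearing: (67 − 96.5)² / 96.5 = 9.0181
  glabrous: (126 − 96.5)² / 96.5 = 9.0181
χ² = 9.0181 + 9.0181 = 18.0362 ≈ 18.036
Degrees of freedom = 2 − 1 = 1; critical value at α = 0.05 is 3.841.
Since 18.036 > 3.841, we reject the null hypothesis — the data do not fit the 1:1 ratio.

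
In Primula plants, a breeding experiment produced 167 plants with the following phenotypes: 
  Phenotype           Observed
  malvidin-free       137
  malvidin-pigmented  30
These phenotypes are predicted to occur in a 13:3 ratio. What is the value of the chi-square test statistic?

0.068

The 13:3 ratio has 16 parts, so with N = 167 the expected counts are:
  malvidin-free: 167 × 13/16 = 135.6875
  malvidin-pigmented: 167 × 3/16 = 31.3125
χ² = Σ (O − E)² / E
  malvidin-free: (137 − 135.6875)² / 135.6875 = 0.0127
  malvidin-pigmented: (30 − 31.3125)² / 31.3125 = 0.0550
χ² = 0.0127 + 0.0550 = 0.0677 ≈ 0.068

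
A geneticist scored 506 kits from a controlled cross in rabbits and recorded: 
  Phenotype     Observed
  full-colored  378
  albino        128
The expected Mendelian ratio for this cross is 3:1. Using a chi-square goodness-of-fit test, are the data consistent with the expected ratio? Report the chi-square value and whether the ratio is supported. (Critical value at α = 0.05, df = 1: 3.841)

Total ratio parts = 4. Expected numbers out of 506:
  full-colored: 506 × 3/4 = 379.5
  albino: 506 × 1/4 = 126.5
χ² = Σ (O − E)² / E
  full-colored: (378 − 379.5)² / 379.5 = 0.0059
  albino: (128 − 126.5)² / 126.5 = 0.0178
χ² = 0.0059 + 0.0178 = 0.0237 ≈ 0.024
Degrees of freedom = 2 − 1 = 1; critical value at α = 0.05 is 3.841.
Since 0.024 < 3.841, we fail to reject the null hypothesis — the data are consistent with the 3:1 ratio.

0.024; consistent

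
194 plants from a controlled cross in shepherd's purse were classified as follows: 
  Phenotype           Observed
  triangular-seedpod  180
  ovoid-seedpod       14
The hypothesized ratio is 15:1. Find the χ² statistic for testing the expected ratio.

0.309

Total ratio parts = 16. Expected numbers out of 194:
  triangular-seedpod: 194 × 15/16 = 181.875
  ovoid-seedpod: 194 × 1/16 = 12.125
χ² = Σ (O − E)² / E
  triangular-seedpod: (180 − 181.875)² / 181.875 = 0.0193
  ovoid-seedpod: (14 − 12.125)² / 12.125 = 0.2899
χ² = 0.0193 + 0.2899 = 0.3092 ≈ 0.309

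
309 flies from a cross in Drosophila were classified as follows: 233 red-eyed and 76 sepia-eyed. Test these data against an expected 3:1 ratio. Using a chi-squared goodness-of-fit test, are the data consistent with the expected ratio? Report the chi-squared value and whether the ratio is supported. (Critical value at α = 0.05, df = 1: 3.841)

0.027; consistent

Expected counts for N = 309 under a 3:1 ratio (total parts = 4):
  red-eyed: 309 × 3/4 = 231.75
  sepia-eyed: 309 × 1/4 = 77.25
χ² = Σ (O − E)² / E
  red-eyed: (233 − 231.75)² / 231.75 = 0.0067
  sepia-eyed: (76 − 77.25)² / 77.25 = 0.0202
χ² = 0.0067 + 0.0202 = 0.0269 ≈ 0.027
Degrees of freedom = 2 − 1 = 1; critical value at α = 0.05 is 3.841.
Since 0.027 < 3.841, we fail to reject the null hypothesis — the data are consistent with the 3:1 ratio.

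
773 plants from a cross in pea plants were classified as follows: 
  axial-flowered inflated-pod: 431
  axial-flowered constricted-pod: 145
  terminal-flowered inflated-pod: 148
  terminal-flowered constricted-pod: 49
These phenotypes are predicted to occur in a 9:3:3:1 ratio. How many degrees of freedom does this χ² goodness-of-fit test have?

A goodness-of-fit test with 4 phenotype classes has df = 4 − 1 = 3.

3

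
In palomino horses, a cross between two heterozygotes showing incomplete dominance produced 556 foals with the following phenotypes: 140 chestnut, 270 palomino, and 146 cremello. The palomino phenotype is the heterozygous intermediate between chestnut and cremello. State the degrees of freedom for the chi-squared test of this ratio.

With incomplete dominance, a heterozygote × heterozygote cross gives a 1:2:1 phenotypic ratio.
A goodness-of-fit test with 3 phenotype classes has df = 3 − 1 = 2.

2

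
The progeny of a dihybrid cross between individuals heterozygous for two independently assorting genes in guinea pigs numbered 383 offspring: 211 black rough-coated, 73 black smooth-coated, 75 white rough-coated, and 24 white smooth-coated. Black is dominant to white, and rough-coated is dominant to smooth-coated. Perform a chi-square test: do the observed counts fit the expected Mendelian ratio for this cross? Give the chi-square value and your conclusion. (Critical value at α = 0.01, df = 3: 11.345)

0.253; consistent

A dihybrid F₂ with independent assortment and complete dominance at both loci gives a 9:3:3:1 phenotypic ratio.
Total ratio parts = 16. Expected numbers out of 383:
  black rough-coated: 383 × 9/16 = 215.4375
  black smooth-coated: 383 × 3/16 = 71.8125
  white rough-coated: 383 × 3/16 = 71.8125
  white smooth-coated: 383 × 1/16 = 23.9375
χ² = Σ (O − E)² / E
  black rough-coated: (211 − 215.4375)² / 215.4375 = 0.0914
  black smooth-coated: (73 − 71.8125)² / 71.8125 = 0.0196
  white rough-coated: (75 − 71.8125)² / 71.8125 = 0.1415
  white smooth-coated: (24 − 23.9375)² / 23.9375 = 0.0002
χ² = 0.0914 + 0.0196 + 0.1415 + 0.0002 = 0.2527 ≈ 0.253
Degrees of freedom = 4 − 1 = 3; critical value at α = 0.01 is 11.345.
Since 0.253 < 11.345, we fail to reject the null hypothesis — the data are consistent with the 9:3:3:1 ratio.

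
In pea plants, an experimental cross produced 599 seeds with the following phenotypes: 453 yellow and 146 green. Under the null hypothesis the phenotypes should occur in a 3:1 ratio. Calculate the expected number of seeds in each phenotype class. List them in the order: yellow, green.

449.25, 149.75

Total ratio parts = 4. Expected numbers out of 599:
  yellow: 599 × 3/4 = 449.25
  green: 599 × 1/4 = 149.75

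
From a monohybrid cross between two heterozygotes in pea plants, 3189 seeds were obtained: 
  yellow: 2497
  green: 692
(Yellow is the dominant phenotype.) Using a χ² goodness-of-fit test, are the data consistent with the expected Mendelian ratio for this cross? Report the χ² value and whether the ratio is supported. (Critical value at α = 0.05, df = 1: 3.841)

18.526; not consistent

For a monohybrid cross between heterozygotes with complete dominance, the expected phenotypic ratio is 3:1.
Under the 3:1 hypothesis (Σ ratio = 4, N = 3189):
  yellow: 3189 × 3/4 = 2391.75
  green: 3189 × 1/4 = 797.25
χ² = Σ (O − E)² / E
  yellow: (2497 − 2391.75)² / 2391.75 = 4.6316
  green: (692 − 797.25)² / 797.25 = 13.8947
χ² = 4.6316 + 13.8947 = 18.5263 ≈ 18.526
Degrees of freedom = 2 − 1 = 1; critical value at α = 0.05 is 3.841.
Since 18.526 > 3.841, we reject the null hypothesis — the data do not fit the 3:1 ratio.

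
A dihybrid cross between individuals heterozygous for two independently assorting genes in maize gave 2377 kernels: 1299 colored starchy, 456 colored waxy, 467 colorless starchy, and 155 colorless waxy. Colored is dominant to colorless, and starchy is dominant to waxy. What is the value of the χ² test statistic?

A dihybrid F₂ with independent assortment and complete dominance at both loci gives a 9:3:3:1 phenotypic ratio.
Expected counts for N = 2377 under a 9:3:3:1 ratio (total parts = 16):
  colored starchy: 2377 × 9/16 = 1337.0625
  colored waxy: 2377 × 3/16 = 445.6875
  colorless starchy: 2377 × 3/16 = 445.6875
  colorless waxy: 2377 × 1/16 = 148.5625
χ² = Σ (O − E)² / E
  colored starchy: (1299 − 1337.0625)² / 1337.0625 = 1.0835
  colored waxy: (456 − 445.6875)² / 445.6875 = 0.2386
  colorless starchy: (467 − 445.6875)² / 445.6875 = 1.0192
  colorless waxy: (155 − 148.5625)² / 148.5625 = 0.2789
χ² = 1.0835 + 0.2386 + 1.0192 + 0.2789 = 2.6202 ≈ 2.620

2.620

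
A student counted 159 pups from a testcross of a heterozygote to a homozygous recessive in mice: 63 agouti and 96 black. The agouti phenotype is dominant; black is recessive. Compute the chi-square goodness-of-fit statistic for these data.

A testcross of a heterozygote (Aa × aa) gives a 1:1 phenotypic ratio.
Total ratio parts = 2. Expected numbers out of 159:
  agouti: 159 × 1/2 = 79.5
  black: 159 × 1/2 = 79.5
χ² = Σ (O − E)² / E
  agouti: (63 − 79.5)² / 79.5 = 3.4245
  black: (96 − 79.5)² / 79.5 = 3.4245
χ² = 3.4245 + 3.4245 = 6.849

6.849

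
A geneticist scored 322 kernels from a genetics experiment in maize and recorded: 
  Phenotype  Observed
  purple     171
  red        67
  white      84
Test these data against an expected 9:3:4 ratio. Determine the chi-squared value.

Expected counts for N = 322 under a 9:3:4 ratio (total parts = 16):
  purple: 322 × 9/16 = 181.125
  red: 322 × 3/16 = 60.375
  white: 322 × 4/16 = 80.5
χ² = Σ (O − E)² / E
  purple: (171 − 181.125)² / 181.125 = 0.5660
  red: (67 − 60.375)² / 60.375 = 0.7270
  white: (84 − 80.5)² / 80.5 = 0.1522
χ² = 0.5660 + 0.7270 + 0.1522 = 1.4452 ≈ 1.445

1.445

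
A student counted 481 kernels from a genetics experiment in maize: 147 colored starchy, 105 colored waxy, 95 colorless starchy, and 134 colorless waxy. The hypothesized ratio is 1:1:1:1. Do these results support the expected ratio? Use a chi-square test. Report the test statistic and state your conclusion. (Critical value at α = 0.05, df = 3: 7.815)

Under the 1:1:1:1 hypothesis (Σ ratio = 4, N = 481):
  colored starchy: 481 × 1/4 = 120.25
  colored waxy: 481 × 1/4 = 120.25
  colorless starchy: 481 × 1/4 = 120.25
  colorless waxy: 481 × 1/4 = 120.25
χ² = Σ (O − E)² / E
  colored starchy: (147 − 120.25)² / 120.25 = 5.9506
  colored waxy: (105 − 120.25)² / 120.25 = 1.9340
  colorless starchy: (95 − 120.25)² / 120.25 = 5.3020
  colorless waxy: (134 − 120.25)² / 120.25 = 1.5722
χ² = 5.9506 + 1.9340 + 5.3020 + 1.5722 = 14.7588 ≈ 14.759
Degrees of freedom = 4 − 1 = 3; critical value at α = 0.05 is 7.815.
Since 14.759 > 7.815, we reject the null hypothesis — the data do not fit the 1:1:1:1 ratio.

14.759; not consistent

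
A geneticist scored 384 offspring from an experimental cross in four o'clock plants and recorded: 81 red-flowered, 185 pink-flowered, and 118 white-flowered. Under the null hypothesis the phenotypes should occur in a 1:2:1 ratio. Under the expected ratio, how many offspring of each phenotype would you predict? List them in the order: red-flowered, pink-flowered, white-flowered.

Expected counts for N = 384 under a 1:2:1 ratio (total parts = 4):
  red-flowered: 384 × 1/4 = 96
  pink-flowered: 384 × 2/4 = 192
  white-flowered: 384 × 1/4 = 96

96, 192, 96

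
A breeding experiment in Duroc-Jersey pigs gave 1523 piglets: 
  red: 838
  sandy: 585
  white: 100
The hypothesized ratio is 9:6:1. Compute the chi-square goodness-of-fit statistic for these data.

Total ratio parts = 16. Expected numbers out of 1523:
  red: 1523 × 9/16 = 856.6875
  sandy: 1523 × 6/16 = 571.125
  white: 1523 × 1/16 = 95.1875
χ² = Σ (O − E)² / E
  red: (838 − 856.6875)² / 856.6875 = 0.4076
  sandy: (585 − 571.125)² / 571.125 = 0.3371
  white: (100 − 95.1875)² / 95.1875 = 0.2433
χ² = 0.4076 + 0.3371 + 0.2433 = 0.988

0.988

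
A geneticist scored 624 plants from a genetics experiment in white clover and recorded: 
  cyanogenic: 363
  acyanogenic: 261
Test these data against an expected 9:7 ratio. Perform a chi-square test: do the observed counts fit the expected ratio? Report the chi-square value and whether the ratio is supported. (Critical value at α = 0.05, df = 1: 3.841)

0.938; consistent

Expected counts for N = 624 under a 9:7 ratio (total parts = 16):
  cyanogenic: 624 × 9/16 = 351
  acyanogenic: 624 × 7/16 = 273
χ² = Σ (O − E)² / E
  cyanogenic: (363 − 351)² / 351 = 0.4103
  acyanogenic: (261 − 273)² / 273 = 0.5275
χ² = 0.4103 + 0.5275 = 0.9378 ≈ 0.938
Degrees of freedom = 2 − 1 = 1; critical value at α = 0.05 is 3.841.
Since 0.938 < 3.841, we fail to reject the null hypothesis — the data are consistent with the 9:7 ratio.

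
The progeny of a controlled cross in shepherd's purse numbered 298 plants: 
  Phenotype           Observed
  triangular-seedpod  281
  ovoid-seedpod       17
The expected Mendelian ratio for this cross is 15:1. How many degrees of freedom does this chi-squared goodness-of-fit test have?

A goodness-of-fit test with 2 phenotype classes has df = 2 − 1 = 1.

1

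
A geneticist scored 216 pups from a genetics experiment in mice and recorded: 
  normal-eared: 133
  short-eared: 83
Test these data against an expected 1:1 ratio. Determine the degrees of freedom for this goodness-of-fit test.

A goodness-of-fit test with 2 phenotype classes has df = 2 − 1 = 1.

1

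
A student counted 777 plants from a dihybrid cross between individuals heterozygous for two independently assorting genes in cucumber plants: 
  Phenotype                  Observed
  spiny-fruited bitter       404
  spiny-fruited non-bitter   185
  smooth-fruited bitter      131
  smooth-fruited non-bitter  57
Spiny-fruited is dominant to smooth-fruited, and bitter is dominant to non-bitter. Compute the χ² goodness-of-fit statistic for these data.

16.056

A dihybrid F₂ with independent assortment and complete dominance at both loci gives a 9:3:3:1 phenotypic ratio.
Total ratio parts = 16. Expected numbers out of 777:
  spiny-fruited bitter: 777 × 9/16 = 437.0625
  spiny-fruited non-bitter: 777 × 3/16 = 145.6875
  smooth-fruited bitter: 777 × 3/16 = 145.6875
  smooth-fruited non-bitter: 777 × 1/16 = 48.5625
χ² = Σ (O − E)² / E
  spiny-fruited bitter: (404 − 437.0625)² / 437.0625 = 2.5011
  spiny-fruited non-bitter: (185 − 145.6875)² / 145.6875 = 10.6081
  smooth-fruited bitter: (131 − 145.6875)² / 145.6875 = 1.4807
  smooth-fruited non-bitter: (57 − 48.5625)² / 48.5625 = 1.4660
χ² = 2.5011 + 10.6081 + 1.4807 + 1.4660 = 16.0559 ≈ 16.056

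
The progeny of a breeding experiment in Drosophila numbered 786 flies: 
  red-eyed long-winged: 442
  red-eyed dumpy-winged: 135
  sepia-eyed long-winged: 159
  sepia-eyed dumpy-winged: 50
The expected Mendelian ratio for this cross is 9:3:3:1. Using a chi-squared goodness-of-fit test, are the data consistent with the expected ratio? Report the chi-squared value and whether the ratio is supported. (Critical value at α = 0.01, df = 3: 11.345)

Total ratio parts = 16. Expected numbers out of 786:
  red-eyed long-winged: 786 × 9/16 = 442.125
  red-eyed dumpy-winged: 786 × 3/16 = 147.375
  sepia-eyed long-winged: 786 × 3/16 = 147.375
  sepia-eyed dumpy-winged: 786 × 1/16 = 49.125
χ² = Σ (O − E)² / E
  red-eyed long-winged: (442 − 442.125)² / 442.125 = 0.0000
  red-eyed dumpy-winged: (135 − 147.375)² / 147.375 = 1.0391
  sepia-eyed long-winged: (159 − 147.375)² / 147.375 = 0.9170
  sepia-eyed dumpy-winged: (50 − 49.125)² / 49.125 = 0.0156
χ² = 0.0000 + 1.0391 + 0.9170 + 0.0156 = 1.9717 ≈ 1.972
Degrees of freedom = 4 − 1 = 3; critical value at α = 0.01 is 11.345.
Since 1.972 < 11.345, we fail to reject the null hypothesis — the data are consistent with the 9:3:3:1 ratio.

1.972; consistent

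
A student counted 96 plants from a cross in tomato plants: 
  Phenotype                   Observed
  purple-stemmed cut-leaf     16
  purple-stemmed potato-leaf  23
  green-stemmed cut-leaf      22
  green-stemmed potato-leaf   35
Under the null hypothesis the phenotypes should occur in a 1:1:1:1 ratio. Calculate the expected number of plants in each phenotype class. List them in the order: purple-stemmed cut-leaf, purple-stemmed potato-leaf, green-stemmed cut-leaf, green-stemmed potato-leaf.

24, 24, 24, 24

Under the 1:1:1:1 hypothesis (Σ ratio = 4, N = 96):
  purple-stemmed cut-leaf: 96 × 1/4 = 24
  purple-stemmed potato-leaf: 96 × 1/4 = 24
  green-stemmed cut-leaf: 96 × 1/4 = 24
  green-stemmed potato-leaf: 96 × 1/4 = 24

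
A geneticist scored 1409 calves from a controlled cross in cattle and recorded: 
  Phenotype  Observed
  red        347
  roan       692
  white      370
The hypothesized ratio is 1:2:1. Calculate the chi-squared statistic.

The 1:2:1 ratio has 4 parts, so with N = 1409 the expected counts are:
  red: 1409 × 1/4 = 352.25
  roan: 1409 × 2/4 = 704.5
  white: 1409 × 1/4 = 352.25
χ² = Σ (O − E)² / E
  red: (347 − 352.25)² / 352.25 = 0.0782
  roan: (692 − 704.5)² / 704.5 = 0.2218
  white: (370 − 352.25)² / 352.25 = 0.8944
χ² = 0.0782 + 0.2218 + 0.8944 = 1.1944 ≈ 1.194

1.194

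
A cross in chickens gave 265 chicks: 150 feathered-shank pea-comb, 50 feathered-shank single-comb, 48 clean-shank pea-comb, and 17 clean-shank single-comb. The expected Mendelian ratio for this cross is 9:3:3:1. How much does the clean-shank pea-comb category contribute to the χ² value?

Expected counts for N = 265 under a 9:3:3:1 ratio (total parts = 16):
  feathered-shank pea-comb: 265 × 9/16 = 149.0625
  feathered-shank single-comb: 265 × 3/16 = 49.6875
  clean-shank pea-comb: 265 × 3/16 = 49.6875
  clean-shank single-comb: 265 × 1/16 = 16.5625
Contribution of clean-shank pea-comb: (48 − 49.6875)² / 49.6875 = 0.0573

0.057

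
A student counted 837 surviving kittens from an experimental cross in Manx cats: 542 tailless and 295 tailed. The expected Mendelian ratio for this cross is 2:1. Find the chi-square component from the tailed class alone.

Under the 2:1 hypothesis (Σ ratio = 3, N = 837):
  tailless: 837 × 2/3 = 558
  tailed: 837 × 1/3 = 279
Contribution of tailed: (295 − 279)² / 279 = 0.9176

0.918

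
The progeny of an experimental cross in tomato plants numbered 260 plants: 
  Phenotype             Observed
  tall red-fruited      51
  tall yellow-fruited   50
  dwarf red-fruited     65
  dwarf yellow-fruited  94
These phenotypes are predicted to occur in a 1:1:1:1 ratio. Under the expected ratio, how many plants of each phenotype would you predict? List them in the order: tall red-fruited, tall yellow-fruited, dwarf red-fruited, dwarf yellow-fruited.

The 1:1:1:1 ratio has 4 parts, so with N = 260 the expected counts are:
  tall red-fruited: 260 × 1/4 = 65
  tall yellow-fruited: 260 × 1/4 = 65
  dwarf red-fruited: 260 × 1/4 = 65
  dwarf yellow-fruited: 260 × 1/4 = 65

65, 65, 65, 65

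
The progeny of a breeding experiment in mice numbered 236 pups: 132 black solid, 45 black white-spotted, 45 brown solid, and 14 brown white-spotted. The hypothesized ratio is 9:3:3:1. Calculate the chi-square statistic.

Total ratio parts = 16. Expected numbers out of 236:
  black solid: 236 × 9/16 = 132.75
  black white-spotted: 236 × 3/16 = 44.25
  brown solid: 236 × 3/16 = 44.25
  brown white-spotted: 236 × 1/16 = 14.75
χ² = Σ (O − E)² / E
  black solid: (132 − 132.75)² / 132.75 = 0.0042
  black white-spotted: (45 − 44.25)² / 44.25 = 0.0127
  brown solid: (45 − 44.25)² / 44.25 = 0.0127
  brown white-spotted: (14 − 14.75)² / 14.75 = 0.0381
χ² = 0.0042 + 0.0127 + 0.0127 + 0.0381 = 0.0677 ≈ 0.068

0.068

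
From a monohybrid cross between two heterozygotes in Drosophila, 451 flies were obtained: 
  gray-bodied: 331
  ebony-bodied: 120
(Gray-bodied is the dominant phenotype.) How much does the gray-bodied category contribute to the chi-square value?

For a monohybrid cross between heterozygotes with complete dominance, the expected phenotypic ratio is 3:1.
Expected counts for N = 451 under a 3:1 ratio (total parts = 4):
  gray-bodied: 451 × 3/4 = 338.25
  ebony-bodied: 451 × 1/4 = 112.75
Contribution of gray-bodied: (331 − 338.25)² / 338.25 = 0.1554

0.155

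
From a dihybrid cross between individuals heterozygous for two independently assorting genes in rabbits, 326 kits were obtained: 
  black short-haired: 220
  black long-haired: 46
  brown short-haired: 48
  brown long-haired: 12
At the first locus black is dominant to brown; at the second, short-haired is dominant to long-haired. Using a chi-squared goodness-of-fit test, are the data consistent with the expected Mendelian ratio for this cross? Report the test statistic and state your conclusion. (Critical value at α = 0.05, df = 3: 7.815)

17.318; not consistent

A dihybrid F₂ with independent assortment and complete dominance at both loci gives a 9:3:3:1 phenotypic ratio.
Under the 9:3:3:1 hypothesis (Σ ratio = 16, N = 326):
  black short-haired: 326 × 9/16 = 183.375
  black long-haired: 326 × 3/16 = 61.125
  brown short-haired: 326 × 3/16 = 61.125
  brown long-haired: 326 × 1/16 = 20.375
χ² = Σ (O − E)² / E
  black short-haired: (220 − 183.375)² / 183.375 = 7.3150
  black long-haired: (46 − 61.125)² / 61.125 = 3.7426
  brown short-haired: (48 − 61.125)² / 61.125 = 2.8183
  brown long-haired: (12 − 20.375)² / 20.375 = 3.4425
χ² = 7.3150 + 3.7426 + 2.8183 + 3.4425 = 17.3184 ≈ 17.318
Degrees of freedom = 4 − 1 = 3; critical value at α = 0.05 is 7.815.
Since 17.318 > 7.815, we reject the null hypothesis — the data do not fit the 9:3:3:1 ratio.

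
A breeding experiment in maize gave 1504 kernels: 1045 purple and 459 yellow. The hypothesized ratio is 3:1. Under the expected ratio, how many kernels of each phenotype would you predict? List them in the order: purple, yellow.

1128, 376

Expected counts for N = 1504 under a 3:1 ratio (total parts = 4):
  purple: 1504 × 3/4 = 1128
  yellow: 1504 × 1/4 = 376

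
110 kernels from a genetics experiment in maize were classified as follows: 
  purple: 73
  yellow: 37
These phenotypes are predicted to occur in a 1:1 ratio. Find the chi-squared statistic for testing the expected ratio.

11.782

Total ratio parts = 2. Expected numbers out of 110:
  purple: 110 × 1/2 = 55
  yellow: 110 × 1/2 = 55
χ² = Σ (O − E)² / E
  purple: (73 − 55)² / 55 = 5.8909
  yellow: (37 − 55)² / 55 = 5.8909
χ² = 5.8909 + 5.8909 = 11.7818 ≈ 11.782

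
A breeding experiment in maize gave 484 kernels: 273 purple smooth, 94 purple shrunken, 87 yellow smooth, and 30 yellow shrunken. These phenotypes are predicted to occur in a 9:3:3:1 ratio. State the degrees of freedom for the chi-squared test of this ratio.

A goodness-of-fit test with 4 phenotype classes has df = 4 − 1 = 3.

3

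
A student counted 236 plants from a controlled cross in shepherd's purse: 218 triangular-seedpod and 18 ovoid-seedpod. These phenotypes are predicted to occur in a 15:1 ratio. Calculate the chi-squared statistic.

0.764

Under the 15:1 hypothesis (Σ ratio = 16, N = 236):
  triangular-seedpod: 236 × 15/16 = 221.25
  ovoid-seedpod: 236 × 1/16 = 14.75
χ² = Σ (O − E)² / E
  triangular-seedpod: (218 − 221.25)² / 221.25 = 0.0477
  ovoid-seedpod: (18 − 14.75)² / 14.75 = 0.7161
χ² = 0.0477 + 0.7161 = 0.7638 ≈ 0.764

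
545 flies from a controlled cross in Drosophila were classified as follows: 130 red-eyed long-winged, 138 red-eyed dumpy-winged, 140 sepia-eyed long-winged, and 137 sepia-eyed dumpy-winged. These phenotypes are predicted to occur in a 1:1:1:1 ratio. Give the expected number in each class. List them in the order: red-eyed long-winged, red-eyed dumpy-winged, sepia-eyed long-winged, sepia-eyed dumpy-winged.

Total ratio parts = 4. Expected numbers out of 545:
  red-eyed long-winged: 545 × 1/4 = 136.25
  red-eyed dumpy-winged: 545 × 1/4 = 136.25
  sepia-eyed long-winged: 545 × 1/4 = 136.25
  sepia-eyed dumpy-winged: 545 × 1/4 = 136.25

136.25, 136.25, 136.25, 136.25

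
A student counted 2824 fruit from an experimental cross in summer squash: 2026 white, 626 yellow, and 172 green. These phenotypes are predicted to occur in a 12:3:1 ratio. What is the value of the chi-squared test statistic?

21.698

Total ratio parts = 16. Expected numbers out of 2824:
  white: 2824 × 12/16 = 2118
  yellow: 2824 × 3/16 = 529.5
  green: 2824 × 1/16 = 176.5
χ² = Σ (O − E)² / E
  white: (2026 − 2118)² / 2118 = 3.9962
  yellow: (626 − 529.5)² / 529.5 = 17.5869
  green: (172 − 176.5)² / 176.5 = 0.1147
χ² = 3.9962 + 17.5869 + 0.1147 = 21.6978 ≈ 21.698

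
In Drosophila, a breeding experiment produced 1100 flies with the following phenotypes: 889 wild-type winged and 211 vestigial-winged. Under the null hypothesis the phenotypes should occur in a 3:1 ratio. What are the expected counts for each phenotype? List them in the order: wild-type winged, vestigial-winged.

Under the 3:1 hypothesis (Σ ratio = 4, N = 1100):
  wild-type winged: 1100 × 3/4 = 825
  vestigial-winged: 1100 × 1/4 = 275

825, 275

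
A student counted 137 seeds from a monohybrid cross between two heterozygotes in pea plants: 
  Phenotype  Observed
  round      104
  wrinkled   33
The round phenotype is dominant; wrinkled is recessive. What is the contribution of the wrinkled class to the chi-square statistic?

For a monohybrid cross between heterozygotes with complete dominance, the expected phenotypic ratio is 3:1.
Under the 3:1 hypothesis (Σ ratio = 4, N = 137):
  round: 137 × 3/4 = 102.75
  wrinkled: 137 × 1/4 = 34.25
Contribution of wrinkled: (33 − 34.25)² / 34.25 = 0.0456

0.046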